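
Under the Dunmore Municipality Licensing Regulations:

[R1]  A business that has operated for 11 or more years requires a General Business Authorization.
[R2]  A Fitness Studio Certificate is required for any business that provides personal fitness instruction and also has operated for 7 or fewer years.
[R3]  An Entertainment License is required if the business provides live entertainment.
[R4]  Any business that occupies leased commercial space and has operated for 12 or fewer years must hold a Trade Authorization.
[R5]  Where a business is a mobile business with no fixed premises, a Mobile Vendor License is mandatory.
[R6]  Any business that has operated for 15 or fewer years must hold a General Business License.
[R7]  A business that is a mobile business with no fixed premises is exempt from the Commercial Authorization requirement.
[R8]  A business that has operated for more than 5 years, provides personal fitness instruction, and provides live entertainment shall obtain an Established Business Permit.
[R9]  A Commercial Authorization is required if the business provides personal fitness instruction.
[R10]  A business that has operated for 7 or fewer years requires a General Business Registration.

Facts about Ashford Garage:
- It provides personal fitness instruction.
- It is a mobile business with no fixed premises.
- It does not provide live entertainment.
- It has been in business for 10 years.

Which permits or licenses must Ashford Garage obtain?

[R1] years in business 10 < 11 → General Business Authorization not required.
[R2] provides personal fitness instruction; years in business 10 > 7 → Fitness Studio Certificate not required.
[R3] does not provide live entertainment → Entertainment License not required.
[R4] is a mobile business with no fixed premises (not: occupies leased commercial space); years in business 10 ≤ 12 → Trade Authorization not required.
[R5] is a mobile business with no fixed premises → Mobile Vendor License required.
[R6] years in business 10 ≤ 15 → General Business License required.
[R7] is a mobile business with no fixed premises → exempt from Commercial Authorization.
[R8] years in business 10 > 5; provides personal fitness instruction; does not provide live entertainment → Established Business Permit not required.
[R9] provides personal fitness instruction → Commercial Authorization required.
[R10] years in business 10 > 7 → General Business Registration not required.

General Business License, Mobile Vendor License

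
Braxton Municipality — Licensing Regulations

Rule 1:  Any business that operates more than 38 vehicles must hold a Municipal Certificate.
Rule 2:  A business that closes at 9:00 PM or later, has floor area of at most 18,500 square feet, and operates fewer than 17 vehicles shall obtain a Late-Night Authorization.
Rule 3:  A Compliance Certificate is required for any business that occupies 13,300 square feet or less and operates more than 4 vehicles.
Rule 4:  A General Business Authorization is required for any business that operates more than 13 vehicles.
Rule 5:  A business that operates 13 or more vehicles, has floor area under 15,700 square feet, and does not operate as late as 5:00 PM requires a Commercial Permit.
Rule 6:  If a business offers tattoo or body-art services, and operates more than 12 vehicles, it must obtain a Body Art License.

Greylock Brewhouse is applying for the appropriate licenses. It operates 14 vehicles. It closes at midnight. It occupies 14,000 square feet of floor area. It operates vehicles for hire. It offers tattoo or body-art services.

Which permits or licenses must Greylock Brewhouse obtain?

Body Art License, General Business Authorization, Late-Night Authorization

Rule 1: vehicles 14 ≤ 38 → Municipal Certificate not required.
Rule 2: closes midnight, after 9:00 PM; floor area 14,000 square feet ≤ 18,500 square feet; vehicles 14 < 17 → Late-Night Authorization required.
Rule 3: floor area 14,000 square feet > 13,300 square feet; vehicles 14 > 4 → Compliance Certificate not required.
Rule 4: vehicles 14 > 13 → General Business Authorization required.
Rule 5: vehicles 14 ≥ 13; floor area 14,000 square feet < 15,700 square feet; closes midnight, after 5:00 PM → Commercial Permit not required.
Rule 6: offers tattoo or body-art services; vehicles 14 > 12 → Body Art License required.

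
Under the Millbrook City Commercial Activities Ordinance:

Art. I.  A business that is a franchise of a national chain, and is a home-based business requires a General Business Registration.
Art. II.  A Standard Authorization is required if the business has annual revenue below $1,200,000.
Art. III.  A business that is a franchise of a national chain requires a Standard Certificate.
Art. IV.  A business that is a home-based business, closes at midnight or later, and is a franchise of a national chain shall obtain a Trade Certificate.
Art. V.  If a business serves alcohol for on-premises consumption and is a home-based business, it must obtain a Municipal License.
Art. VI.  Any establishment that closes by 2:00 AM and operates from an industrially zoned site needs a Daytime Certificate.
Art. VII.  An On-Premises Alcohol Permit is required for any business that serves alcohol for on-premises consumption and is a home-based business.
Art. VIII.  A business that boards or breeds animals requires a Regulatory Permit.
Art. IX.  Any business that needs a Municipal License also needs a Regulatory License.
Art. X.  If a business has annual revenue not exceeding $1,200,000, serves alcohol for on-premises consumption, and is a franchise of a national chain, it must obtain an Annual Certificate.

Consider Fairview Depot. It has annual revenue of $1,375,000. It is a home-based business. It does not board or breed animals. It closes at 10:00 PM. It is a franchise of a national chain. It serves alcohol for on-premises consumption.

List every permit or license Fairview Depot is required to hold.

General Business Registration, Municipal License, On-Premises Alcohol Permit, Regulatory License, Standard Certificate

Art. I. is a franchise of a national chain; is a home-based business → General Business Registration required.
Art. II. revenue $1,375,000 ≥ $1,200,000 → Standard Authorization not required.
Art. III. is a franchise of a national chain → Standard Certificate required.
Art. IV. is a home-based business; closes 10:00 PM, at/before midnight; is a franchise of a national chain → Trade Certificate not required.
Art. V. serves alcohol for on-premises consumption; is a home-based business → Municipal License required.
Art. VI. closes 10:00 PM, at/before 2:00 AM; is a home-based business (not: operates from an industrially zoned site) → Daytime Certificate not required.
Art. VII. serves alcohol for on-premises consumption; is a home-based business → On-Premises Alcohol Permit required.
Art. VIII. does not board or breed animals → Regulatory Permit not required.
Art. IX. Municipal License is required → Regulatory License also required.
Art. X. revenue $1,375,000 > $1,200,000; serves alcohol for on-premises consumption; is a franchise of a national chain → Annual Certificate not required.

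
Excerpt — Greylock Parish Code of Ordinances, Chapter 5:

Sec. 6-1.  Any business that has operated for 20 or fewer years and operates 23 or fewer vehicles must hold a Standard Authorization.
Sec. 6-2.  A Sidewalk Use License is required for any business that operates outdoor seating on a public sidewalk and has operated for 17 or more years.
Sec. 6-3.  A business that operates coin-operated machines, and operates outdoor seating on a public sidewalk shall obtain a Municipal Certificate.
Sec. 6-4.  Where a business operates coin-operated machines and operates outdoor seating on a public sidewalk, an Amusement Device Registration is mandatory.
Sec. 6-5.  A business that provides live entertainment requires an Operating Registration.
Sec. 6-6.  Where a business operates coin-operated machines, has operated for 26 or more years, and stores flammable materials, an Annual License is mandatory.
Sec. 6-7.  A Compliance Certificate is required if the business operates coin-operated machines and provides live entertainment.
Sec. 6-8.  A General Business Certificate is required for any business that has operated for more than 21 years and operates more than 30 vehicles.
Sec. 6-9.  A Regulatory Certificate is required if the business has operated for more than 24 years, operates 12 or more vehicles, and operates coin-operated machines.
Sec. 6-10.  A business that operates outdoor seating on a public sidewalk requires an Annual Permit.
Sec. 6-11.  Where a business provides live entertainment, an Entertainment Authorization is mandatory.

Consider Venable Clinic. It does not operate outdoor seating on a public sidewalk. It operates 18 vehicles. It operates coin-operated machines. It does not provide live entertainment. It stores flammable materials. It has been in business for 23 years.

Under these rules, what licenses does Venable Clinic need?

Sec. 6-1. years in business 23 > 20; vehicles 18 ≤ 23 → Standard Authorization not required.
Sec. 6-2. does not operate outdoor seating on a public sidewalk; years in business 23 ≥ 17 → Sidewalk Use License not required.
Sec. 6-3. operates coin-operated machines; does not operate outdoor seating on a public sidewalk → Municipal Certificate not required.
Sec. 6-4. operates coin-operated machines; does not operate outdoor seating on a public sidewalk → Amusement Device Registration not required.
Sec. 6-5. does not provide live entertainment → Operating Registration not required.
Sec. 6-6. operates coin-operated machines; years in business 23 < 26; stores flammable materials → Annual License not required.
Sec. 6-7. operates coin-operated machines; does not provide live entertainment → Compliance Certificate not required.
Sec. 6-8. years in business 23 > 21; vehicles 18 ≤ 30 → General Business Certificate not required.
Sec. 6-9. years in business 23 ≤ 24; vehicles 18 ≥ 12; operates coin-operated machines → Regulatory Certificate not required.
Sec. 6-10. does not operate outdoor seating on a public sidewalk → Annual Permit not required.
Sec. 6-11. does not provide live entertainment → Entertainment Authorization not required.

None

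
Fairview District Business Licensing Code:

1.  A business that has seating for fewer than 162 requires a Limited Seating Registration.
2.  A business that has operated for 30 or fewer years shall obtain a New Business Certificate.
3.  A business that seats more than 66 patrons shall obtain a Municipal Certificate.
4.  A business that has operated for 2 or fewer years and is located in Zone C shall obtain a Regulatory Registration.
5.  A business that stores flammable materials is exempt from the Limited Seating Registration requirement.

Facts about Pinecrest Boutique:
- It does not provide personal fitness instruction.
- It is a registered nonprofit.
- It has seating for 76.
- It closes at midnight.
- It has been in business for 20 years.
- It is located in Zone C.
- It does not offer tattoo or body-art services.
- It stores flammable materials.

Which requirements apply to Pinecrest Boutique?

1. seating 76 < 162 → Limited Seating Registration required.
2. years in business 20 ≤ 30 → New Business Certificate required.
3. seating 76 > 66 → Municipal Certificate required.
4. years in business 20 > 2; is located in Zone C → Regulatory Registration not required.
5. stores flammable materials → exempt from Limited Seating Registration.

Municipal Certificate, New Business Certificate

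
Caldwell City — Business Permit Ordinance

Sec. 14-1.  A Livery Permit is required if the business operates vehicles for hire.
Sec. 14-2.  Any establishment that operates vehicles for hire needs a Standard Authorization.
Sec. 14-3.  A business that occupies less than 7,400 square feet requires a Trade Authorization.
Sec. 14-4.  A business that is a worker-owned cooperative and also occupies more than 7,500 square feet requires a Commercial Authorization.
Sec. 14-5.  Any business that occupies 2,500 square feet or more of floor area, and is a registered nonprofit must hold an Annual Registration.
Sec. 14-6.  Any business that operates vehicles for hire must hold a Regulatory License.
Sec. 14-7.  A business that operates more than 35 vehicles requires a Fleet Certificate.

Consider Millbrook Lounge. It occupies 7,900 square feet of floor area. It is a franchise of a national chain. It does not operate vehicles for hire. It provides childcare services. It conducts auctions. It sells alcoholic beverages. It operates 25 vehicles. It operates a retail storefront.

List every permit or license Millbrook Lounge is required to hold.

None

Sec. 14-1. does not operate vehicles for hire → Livery Permit not required.
Sec. 14-2. does not operate vehicles for hire → Standard Authorization not required.
Sec. 14-3. floor area 7,900 square feet ≥ 7,400 square feet → Trade Authorization not required.
Sec. 14-4. is a franchise of a national chain (not: is a worker-owned cooperative); floor area 7,900 square feet > 7,500 square feet → Commercial Authorization not required.
Sec. 14-5. floor area 7,900 square feet ≥ 2,500 square feet; is a franchise of a national chain (not: is a registered nonprofit) → Annual Registration not required.
Sec. 14-6. does not operate vehicles for hire → Regulatory License not required.
Sec. 14-7. vehicles 25 ≤ 35 → Fleet Certificate not required.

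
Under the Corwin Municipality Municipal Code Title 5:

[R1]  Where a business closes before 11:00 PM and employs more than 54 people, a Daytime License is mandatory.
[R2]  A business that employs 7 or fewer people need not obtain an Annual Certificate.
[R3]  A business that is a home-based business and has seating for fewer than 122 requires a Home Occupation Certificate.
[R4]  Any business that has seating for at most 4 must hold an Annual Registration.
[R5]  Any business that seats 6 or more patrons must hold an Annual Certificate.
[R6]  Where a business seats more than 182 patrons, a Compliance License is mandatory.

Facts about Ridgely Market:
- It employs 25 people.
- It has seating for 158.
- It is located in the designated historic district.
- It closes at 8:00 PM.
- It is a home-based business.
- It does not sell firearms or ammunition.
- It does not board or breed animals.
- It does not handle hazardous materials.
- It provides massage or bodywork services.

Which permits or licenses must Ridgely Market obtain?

Annual Certificate

[R1] closes 8:00 PM, at/before 11:00 PM; employees 25 ≤ 54 → Daytime License not required.
[R2] employees 25 > 7 → Annual Certificate exemption does not apply.
[R3] is a home-based business; seating 158 ≥ 122 → Home Occupation Certificate not required.
[R4] seating 158 > 4 → Annual Registration not required.
[R5] seating 158 ≥ 6 → Annual Certificate required.
[R6] seating 158 ≤ 182 → Compliance License not required.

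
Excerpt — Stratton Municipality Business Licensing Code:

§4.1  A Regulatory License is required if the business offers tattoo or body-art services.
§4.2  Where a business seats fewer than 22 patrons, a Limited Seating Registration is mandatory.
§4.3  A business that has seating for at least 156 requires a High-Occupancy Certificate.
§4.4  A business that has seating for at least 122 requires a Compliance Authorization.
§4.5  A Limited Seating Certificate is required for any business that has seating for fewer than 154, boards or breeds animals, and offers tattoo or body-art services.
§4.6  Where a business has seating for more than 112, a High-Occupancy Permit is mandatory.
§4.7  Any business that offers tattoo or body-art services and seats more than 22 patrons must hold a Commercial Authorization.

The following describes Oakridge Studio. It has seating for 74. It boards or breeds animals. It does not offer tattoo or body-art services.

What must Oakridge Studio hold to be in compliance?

None

§4.1 does not offer tattoo or body-art services → Regulatory License not required.
§4.2 seating 74 ≥ 22 → Limited Seating Registration not required.
§4.3 seating 74 < 156 → High-Occupancy Certificate not required.
§4.4 seating 74 < 122 → Compliance Authorization not required.
§4.5 seating 74 < 154; boards or breeds animals; does not offer tattoo or body-art services → Limited Seating Certificate not required.
§4.6 seating 74 ≤ 112 → High-Occupancy Permit not required.
§4.7 does not offer tattoo or body-art services; seating 74 > 22 → Commercial Authorization not required.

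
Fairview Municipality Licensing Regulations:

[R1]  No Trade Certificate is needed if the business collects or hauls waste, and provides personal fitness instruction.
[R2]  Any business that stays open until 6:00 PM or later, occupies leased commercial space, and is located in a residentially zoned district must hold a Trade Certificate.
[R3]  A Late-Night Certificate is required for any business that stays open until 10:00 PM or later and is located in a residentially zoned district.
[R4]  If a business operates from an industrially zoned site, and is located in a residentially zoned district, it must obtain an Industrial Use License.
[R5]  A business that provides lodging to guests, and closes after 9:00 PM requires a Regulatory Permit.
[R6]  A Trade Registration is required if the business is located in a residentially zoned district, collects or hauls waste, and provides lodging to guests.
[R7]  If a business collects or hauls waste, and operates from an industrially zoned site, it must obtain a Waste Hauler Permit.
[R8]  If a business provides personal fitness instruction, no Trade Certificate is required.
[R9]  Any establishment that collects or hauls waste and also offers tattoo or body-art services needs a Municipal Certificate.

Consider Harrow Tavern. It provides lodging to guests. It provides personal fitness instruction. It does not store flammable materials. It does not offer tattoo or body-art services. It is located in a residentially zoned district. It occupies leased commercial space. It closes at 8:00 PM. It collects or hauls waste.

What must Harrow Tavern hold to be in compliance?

[R1] collects or hauls waste; provides personal fitness instruction → exempt from Trade Certificate.
[R2] closes 8:00 PM, after 6:00 PM; occupies leased commercial space; is located in a residentially zoned district → Trade Certificate required.
[R3] closes 8:00 PM, at/before 10:00 PM; is located in a residentially zoned district → Late-Night Certificate not required.
[R4] occupies leased commercial space (not: operates from an industrially zoned site); is located in a residentially zoned district → Industrial Use License not required.
[R5] provides lodging to guests; closes 8:00 PM, at/before 9:00 PM → Regulatory Permit not required.
[R6] is located in a residentially zoned district; collects or hauls waste; provides lodging to guests → Trade Registration required.
[R7] collects or hauls waste; occupies leased commercial space (not: operates from an industrially zoned site) → Waste Hauler Permit not required.
[R8] provides personal fitness instruction → exempt from Trade Certificate.
[R9] collects or hauls waste; does not offer tattoo or body-art services → Municipal Certificate not required.

Trade Registration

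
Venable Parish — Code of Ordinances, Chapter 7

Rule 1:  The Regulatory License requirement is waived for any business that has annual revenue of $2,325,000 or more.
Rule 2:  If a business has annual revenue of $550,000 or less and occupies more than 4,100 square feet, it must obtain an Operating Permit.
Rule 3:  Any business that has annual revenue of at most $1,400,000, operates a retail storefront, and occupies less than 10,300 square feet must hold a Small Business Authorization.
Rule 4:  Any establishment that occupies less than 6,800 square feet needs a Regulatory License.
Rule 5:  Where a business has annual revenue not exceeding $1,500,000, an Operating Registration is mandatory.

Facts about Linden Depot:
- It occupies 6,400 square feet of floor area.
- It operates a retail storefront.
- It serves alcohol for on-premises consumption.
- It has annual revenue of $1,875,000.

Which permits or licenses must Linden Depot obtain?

Rule 1: revenue $1,875,000 < $2,325,000 → Regulatory License exemption does not apply.
Rule 2: revenue $1,875,000 > $550,000; floor area 6,400 square feet > 4,100 square feet → Operating Permit not required.
Rule 3: revenue $1,875,000 > $1,400,000; operates a retail storefront; floor area 6,400 square feet < 10,300 square feet → Small Business Authorization not required.
Rule 4: floor area 6,400 square feet < 6,800 square feet → Regulatory License required.
Rule 5: revenue $1,875,000 > $1,500,000 → Operating Registration not required.

Regulatory License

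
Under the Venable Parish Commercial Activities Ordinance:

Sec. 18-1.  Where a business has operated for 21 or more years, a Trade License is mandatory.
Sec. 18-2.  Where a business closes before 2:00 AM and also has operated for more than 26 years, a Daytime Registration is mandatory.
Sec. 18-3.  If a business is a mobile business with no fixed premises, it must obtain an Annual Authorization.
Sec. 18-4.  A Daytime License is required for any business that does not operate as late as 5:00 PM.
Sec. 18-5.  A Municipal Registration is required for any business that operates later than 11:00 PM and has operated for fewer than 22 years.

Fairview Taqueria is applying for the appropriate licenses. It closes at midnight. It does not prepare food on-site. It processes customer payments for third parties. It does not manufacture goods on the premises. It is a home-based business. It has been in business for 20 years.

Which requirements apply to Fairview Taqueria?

Sec. 18-1. years in business 20 < 21 → Trade License not required.
Sec. 18-2. closes midnight, at/before 2:00 AM; years in business 20 ≤ 26 → Daytime Registration not required.
Sec. 18-3. is a home-based business (not: is a mobile business with no fixed premises) → Annual Authorization not required.
Sec. 18-4. closes midnight, after 5:00 PM → Daytime License not required.
Sec. 18-5. closes midnight, after 11:00 PM; years in business 20 < 22 → Municipal Registration required.

Municipal Registration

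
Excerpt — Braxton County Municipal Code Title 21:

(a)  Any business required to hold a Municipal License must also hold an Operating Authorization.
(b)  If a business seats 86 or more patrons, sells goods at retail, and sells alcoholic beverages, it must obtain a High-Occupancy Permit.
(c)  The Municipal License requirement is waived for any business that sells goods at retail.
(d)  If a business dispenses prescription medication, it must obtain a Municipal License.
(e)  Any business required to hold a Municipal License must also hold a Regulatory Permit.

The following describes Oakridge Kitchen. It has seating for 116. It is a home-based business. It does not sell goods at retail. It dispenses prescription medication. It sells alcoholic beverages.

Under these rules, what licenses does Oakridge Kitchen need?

(a) Municipal License is required → Operating Authorization also required.
(b) seating 116 ≥ 86; does not sell goods at retail; sells alcoholic beverages → High-Occupancy Permit not required.
(c) does not sell goods at retail → Municipal License exemption does not apply.
(d) dispenses prescription medication → Municipal License required.
(e) Municipal License is required → Regulatory Permit also required.

Municipal License, Operating Authorization, Regulatory Permit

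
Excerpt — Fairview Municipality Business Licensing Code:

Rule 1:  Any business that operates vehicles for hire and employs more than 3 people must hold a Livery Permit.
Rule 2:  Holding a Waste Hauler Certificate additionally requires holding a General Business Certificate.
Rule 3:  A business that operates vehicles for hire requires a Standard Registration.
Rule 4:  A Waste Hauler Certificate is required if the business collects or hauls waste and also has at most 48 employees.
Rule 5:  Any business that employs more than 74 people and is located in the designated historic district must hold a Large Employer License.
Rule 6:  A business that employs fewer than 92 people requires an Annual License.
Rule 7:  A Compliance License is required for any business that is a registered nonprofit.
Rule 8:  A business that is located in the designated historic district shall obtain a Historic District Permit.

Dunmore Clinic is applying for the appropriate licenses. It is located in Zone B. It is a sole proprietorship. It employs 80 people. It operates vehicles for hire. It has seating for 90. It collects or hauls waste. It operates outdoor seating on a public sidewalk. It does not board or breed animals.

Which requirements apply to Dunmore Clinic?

Annual License, Livery Permit, Standard Registration

Rule 1: operates vehicles for hire; employees 80 > 3 → Livery Permit required.
Rule 2: Waste Hauler Certificate is not required → no effect.
Rule 3: operates vehicles for hire → Standard Registration required.
Rule 4: collects or hauls waste; employees 80 > 48 → Waste Hauler Certificate not required.
Rule 5: employees 80 > 74; is located in Zone B (not: is located in the designated historic district) → Large Employer License not required.
Rule 6: employees 80 < 92 → Annual License required.
Rule 7: is a sole proprietorship (not: is a registered nonprofit) → Compliance License not required.
Rule 8: is located in Zone B (not: is located in the designated historic district) → Historic District Permit not required.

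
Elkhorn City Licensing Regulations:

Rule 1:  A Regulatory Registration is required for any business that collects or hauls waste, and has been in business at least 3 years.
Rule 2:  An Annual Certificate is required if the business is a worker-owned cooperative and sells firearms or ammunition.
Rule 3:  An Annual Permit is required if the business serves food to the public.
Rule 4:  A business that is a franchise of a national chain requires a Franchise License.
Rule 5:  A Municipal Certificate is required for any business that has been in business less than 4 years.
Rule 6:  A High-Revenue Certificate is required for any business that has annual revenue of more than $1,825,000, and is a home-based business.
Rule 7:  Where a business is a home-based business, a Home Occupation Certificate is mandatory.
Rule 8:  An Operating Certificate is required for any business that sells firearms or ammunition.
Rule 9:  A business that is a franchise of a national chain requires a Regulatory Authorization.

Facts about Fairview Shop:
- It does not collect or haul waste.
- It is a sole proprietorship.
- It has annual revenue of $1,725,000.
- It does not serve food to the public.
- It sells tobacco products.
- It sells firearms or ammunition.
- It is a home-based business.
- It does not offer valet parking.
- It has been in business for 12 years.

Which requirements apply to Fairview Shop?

Rule 1: does not collect or haul waste; years in business 12 ≥ 3 → Regulatory Registration not required.
Rule 2: is a sole proprietorship (not: is a worker-owned cooperative); sells firearms or ammunition → Annual Certificate not required.
Rule 3: does not serve food to the public → Annual Permit not required.
Rule 4: is a sole proprietorship (not: is a franchise of a national chain) → Franchise License not required.
Rule 5: years in business 12 ≥ 4 → Municipal Certificate not required.
Rule 6: revenue $1,725,000 ≤ $1,825,000; is a home-based business → High-Revenue Certificate not required.
Rule 7: is a home-based business → Home Occupation Certificate required.
Rule 8: sells firearms or ammunition → Operating Certificate required.
Rule 9: is a sole proprietorship (not: is a franchise of a national chain) → Regulatory Authorization not required.

Home Occupation Certificate, Operating Certificate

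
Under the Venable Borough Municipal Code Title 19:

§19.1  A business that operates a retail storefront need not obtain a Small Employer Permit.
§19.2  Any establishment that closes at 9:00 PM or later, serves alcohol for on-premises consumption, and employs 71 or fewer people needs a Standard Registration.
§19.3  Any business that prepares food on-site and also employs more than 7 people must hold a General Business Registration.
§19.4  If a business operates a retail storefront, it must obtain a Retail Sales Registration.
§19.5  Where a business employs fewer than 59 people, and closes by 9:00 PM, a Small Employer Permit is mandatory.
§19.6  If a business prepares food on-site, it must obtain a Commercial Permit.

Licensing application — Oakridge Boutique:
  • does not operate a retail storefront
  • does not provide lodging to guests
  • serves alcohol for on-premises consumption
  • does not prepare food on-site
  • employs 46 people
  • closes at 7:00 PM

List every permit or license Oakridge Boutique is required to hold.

§19.1 does not operate a retail storefront → Small Employer Permit exemption does not apply.
§19.2 closes 7:00 PM, at/before 9:00 PM; serves alcohol for on-premises consumption; employees 46 ≤ 71 → Standard Registration not required.
§19.3 does not prepare food on-site; employees 46 > 7 → General Business Registration not required.
§19.4 does not operate a retail storefront → Retail Sales Registration not required.
§19.5 employees 46 < 59; closes 7:00 PM, at/before 9:00 PM → Small Employer Permit required.
§19.6 does not prepare food on-site → Commercial Permit not required.

Small Employer Permit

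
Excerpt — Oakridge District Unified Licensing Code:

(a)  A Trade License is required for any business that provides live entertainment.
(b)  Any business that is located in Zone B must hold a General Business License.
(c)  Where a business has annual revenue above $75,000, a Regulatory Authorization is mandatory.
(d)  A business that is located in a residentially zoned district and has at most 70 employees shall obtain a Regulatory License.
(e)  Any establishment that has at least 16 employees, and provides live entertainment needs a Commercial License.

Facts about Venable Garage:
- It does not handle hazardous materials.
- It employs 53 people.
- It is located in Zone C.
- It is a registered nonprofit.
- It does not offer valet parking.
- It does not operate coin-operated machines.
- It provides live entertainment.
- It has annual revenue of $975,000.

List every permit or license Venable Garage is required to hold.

(a) provides live entertainment → Trade License required.
(b) is located in Zone C (not: is located in Zone B) → General Business License not required.
(c) revenue $975,000 > $75,000 → Regulatory Authorization required.
(d) is located in Zone C (not: is located in a residentially zoned district); employees 53 ≤ 70 → Regulatory License not required.
(e) employees 53 ≥ 16; provides live entertainment → Commercial License required.

Commercial License, Regulatory Authorization, Trade License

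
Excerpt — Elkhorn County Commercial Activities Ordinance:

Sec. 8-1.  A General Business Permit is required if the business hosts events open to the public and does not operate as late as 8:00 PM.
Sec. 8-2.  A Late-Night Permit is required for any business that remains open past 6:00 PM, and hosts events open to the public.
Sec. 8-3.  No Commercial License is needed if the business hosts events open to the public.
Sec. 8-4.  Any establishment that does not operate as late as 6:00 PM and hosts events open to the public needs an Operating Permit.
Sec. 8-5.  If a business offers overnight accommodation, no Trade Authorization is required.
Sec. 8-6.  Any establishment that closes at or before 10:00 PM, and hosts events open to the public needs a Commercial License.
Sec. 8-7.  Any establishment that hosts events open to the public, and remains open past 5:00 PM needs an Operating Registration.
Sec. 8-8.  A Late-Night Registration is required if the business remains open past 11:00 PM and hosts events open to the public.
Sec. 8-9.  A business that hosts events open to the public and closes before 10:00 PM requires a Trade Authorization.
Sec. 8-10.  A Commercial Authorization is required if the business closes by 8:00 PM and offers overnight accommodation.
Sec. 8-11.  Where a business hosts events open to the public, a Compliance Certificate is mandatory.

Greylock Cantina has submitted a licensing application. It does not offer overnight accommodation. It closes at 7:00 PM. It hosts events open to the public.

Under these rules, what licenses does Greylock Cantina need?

Compliance Certificate, General Business Permit, Late-Night Permit, Operating Registration, Trade Authorization

Sec. 8-1. hosts events open to the public; closes 7:00 PM, at/before 8:00 PM → General Business Permit required.
Sec. 8-2. closes 7:00 PM, after 6:00 PM; hosts events open to the public → Late-Night Permit required.
Sec. 8-3. hosts events open to the public → exempt from Commercial License.
Sec. 8-4. closes 7:00 PM, after 6:00 PM; hosts events open to the public → Operating Permit not required.
Sec. 8-5. does not offer overnight accommodation → Trade Authorization exemption does not apply.
Sec. 8-6. closes 7:00 PM, at/before 10:00 PM; hosts events open to the public → Commercial License required.
Sec. 8-7. hosts events open to the public; closes 7:00 PM, after 5:00 PM → Operating Registration required.
Sec. 8-8. closes 7:00 PM, at/before 11:00 PM; hosts events open to the public → Late-Night Registration not required.
Sec. 8-9. hosts events open to the public; closes 7:00 PM, at/before 10:00 PM → Trade Authorization required.
Sec. 8-10. closes 7:00 PM, at/before 8:00 PM; does not offer overnight accommodation → Commercial Authorization not required.
Sec. 8-11. hosts events open to the public → Compliance Certificate required.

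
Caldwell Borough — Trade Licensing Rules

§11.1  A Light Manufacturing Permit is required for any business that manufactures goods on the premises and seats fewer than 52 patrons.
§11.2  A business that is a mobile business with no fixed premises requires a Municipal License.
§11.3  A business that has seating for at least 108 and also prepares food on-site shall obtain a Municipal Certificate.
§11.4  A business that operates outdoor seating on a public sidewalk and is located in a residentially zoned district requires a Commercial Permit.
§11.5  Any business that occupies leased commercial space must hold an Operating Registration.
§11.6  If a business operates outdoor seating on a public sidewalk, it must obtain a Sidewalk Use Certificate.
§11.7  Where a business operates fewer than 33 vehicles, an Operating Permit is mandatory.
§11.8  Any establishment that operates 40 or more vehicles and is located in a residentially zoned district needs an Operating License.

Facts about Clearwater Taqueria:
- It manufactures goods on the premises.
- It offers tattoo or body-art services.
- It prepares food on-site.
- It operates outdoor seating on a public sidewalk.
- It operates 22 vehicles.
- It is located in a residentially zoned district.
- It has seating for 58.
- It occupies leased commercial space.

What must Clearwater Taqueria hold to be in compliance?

Commercial Permit, Operating Permit, Operating Registration, Sidewalk Use Certificate

§11.1 manufactures goods on the premises; seating 58 ≥ 52 → Light Manufacturing Permit not required.
§11.2 occupies leased commercial space (not: is a mobile business with no fixed premises) → Municipal License not required.
§11.3 seating 58 < 108; prepares food on-site → Municipal Certificate not required.
§11.4 operates outdoor seating on a public sidewalk; is located in a residentially zoned district → Commercial Permit required.
§11.5 occupies leased commercial space → Operating Registration required.
§11.6 operates outdoor seating on a public sidewalk → Sidewalk Use Certificate required.
§11.7 vehicles 22 < 33 → Operating Permit required.
§11.8 vehicles 22 < 40; is located in a residentially zoned district → Operating License not required.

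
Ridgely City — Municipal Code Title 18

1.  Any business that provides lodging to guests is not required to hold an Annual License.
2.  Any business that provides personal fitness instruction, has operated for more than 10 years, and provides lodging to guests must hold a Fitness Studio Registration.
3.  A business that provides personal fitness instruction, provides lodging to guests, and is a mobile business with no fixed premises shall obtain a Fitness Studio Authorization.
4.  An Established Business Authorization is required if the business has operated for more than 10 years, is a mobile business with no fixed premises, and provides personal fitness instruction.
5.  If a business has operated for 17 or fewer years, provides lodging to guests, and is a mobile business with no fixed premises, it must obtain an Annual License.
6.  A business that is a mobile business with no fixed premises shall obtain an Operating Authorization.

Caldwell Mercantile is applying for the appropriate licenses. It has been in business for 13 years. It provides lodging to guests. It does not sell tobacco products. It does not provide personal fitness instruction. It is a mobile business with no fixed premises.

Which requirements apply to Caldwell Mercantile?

Operating Authorization

1. provides lodging to guests → exempt from Annual License.
2. does not provide personal fitness instruction; years in business 13 > 10; provides lodging to guests → Fitness Studio Registration not required.
3. does not provide personal fitness instruction; provides lodging to guests; is a mobile business with no fixed premises → Fitness Studio Authorization not required.
4. years in business 13 > 10; is a mobile business with no fixed premises; does not provide personal fitness instruction → Established Business Authorization not required.
5. years in business 13 ≤ 17; provides lodging to guests; is a mobile business with no fixed premises → Annual License required.
6. is a mobile business with no fixed premises → Operating Authorization required.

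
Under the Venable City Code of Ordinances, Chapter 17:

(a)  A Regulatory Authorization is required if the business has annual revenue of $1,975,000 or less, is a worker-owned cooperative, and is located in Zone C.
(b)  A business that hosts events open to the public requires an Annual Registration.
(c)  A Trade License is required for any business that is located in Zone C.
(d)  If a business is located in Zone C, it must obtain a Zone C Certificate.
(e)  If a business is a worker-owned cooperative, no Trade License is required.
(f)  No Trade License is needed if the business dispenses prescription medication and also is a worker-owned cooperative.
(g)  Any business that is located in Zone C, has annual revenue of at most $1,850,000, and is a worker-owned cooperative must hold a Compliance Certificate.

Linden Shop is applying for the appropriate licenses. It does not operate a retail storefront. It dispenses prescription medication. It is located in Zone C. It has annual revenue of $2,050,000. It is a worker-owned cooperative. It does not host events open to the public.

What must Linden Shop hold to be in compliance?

Zone C Certificate

(a) revenue $2,050,000 > $1,975,000; is a worker-owned cooperative; is located in Zone C → Regulatory Authorization not required.
(b) does not host events open to the public → Annual Registration not required.
(c) is located in Zone C → Trade License required.
(d) is located in Zone C → Zone C Certificate required.
(e) is a worker-owned cooperative → exempt from Trade License.
(f) dispenses prescription medication; is a worker-owned cooperative → exempt from Trade License.
(g) is located in Zone C; revenue $2,050,000 > $1,850,000; is a worker-owned cooperative → Compliance Certificate not required.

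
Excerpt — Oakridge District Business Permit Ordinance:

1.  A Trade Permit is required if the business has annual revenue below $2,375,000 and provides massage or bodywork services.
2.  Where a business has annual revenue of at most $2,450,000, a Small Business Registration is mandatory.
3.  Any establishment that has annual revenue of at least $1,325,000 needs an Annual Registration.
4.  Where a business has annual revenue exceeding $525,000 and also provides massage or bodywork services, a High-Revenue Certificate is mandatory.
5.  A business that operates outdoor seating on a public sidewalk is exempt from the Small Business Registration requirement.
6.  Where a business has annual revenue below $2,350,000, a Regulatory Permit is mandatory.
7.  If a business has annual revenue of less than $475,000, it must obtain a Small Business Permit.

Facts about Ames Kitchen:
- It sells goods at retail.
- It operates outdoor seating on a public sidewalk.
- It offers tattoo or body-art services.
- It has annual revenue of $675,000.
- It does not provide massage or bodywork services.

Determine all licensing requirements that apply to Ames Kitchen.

Regulatory Permit

1. revenue $675,000 < $2,375,000; does not provide massage or bodywork services → Trade Permit not required.
2. revenue $675,000 ≤ $2,450,000 → Small Business Registration required.
3. revenue $675,000 < $1,325,000 → Annual Registration not required.
4. revenue $675,000 > $525,000; does not provide massage or bodywork services → High-Revenue Certificate not required.
5. operates outdoor seating on a public sidewalk → exempt from Small Business Registration.
6. revenue $675,000 < $2,350,000 → Regulatory Permit required.
7. revenue $675,000 ≥ $475,000 → Small Business Permit not required.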